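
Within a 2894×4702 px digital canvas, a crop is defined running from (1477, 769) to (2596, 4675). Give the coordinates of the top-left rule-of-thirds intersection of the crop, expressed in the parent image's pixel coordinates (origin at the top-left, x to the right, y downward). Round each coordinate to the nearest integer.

Crop width = 2596 − 1477 = 1119 px; one third is 373.00 px.
Crop height = 4675 − 769 = 3906 px; one third is 1302.00 px.
The top-left point is one-third across and one-third down within the crop:
x = 1477 + 1 × 373.00 ≈ 1850; y = 769 + 1 × 1302.00 ≈ 2071.

x = 1850 px, y = 2071 px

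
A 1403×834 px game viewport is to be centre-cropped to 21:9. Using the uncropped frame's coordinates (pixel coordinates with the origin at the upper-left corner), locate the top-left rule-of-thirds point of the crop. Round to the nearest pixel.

1403/834 < 21/9, so the 21:9 crop keeps the full width 1403 and trims height to 1403 × 9/21 = 601.29 px.
Top offset = (834 − 601.29)/2 = 116.36 px; left offset = 0.
Top-left is one-third across and one-third down within the crop:
x = 0.00 + 1 × 1403.00/3 ≈ 468; y = 116.36 + 1 × 601.29/3 ≈ 317.

(468, 317)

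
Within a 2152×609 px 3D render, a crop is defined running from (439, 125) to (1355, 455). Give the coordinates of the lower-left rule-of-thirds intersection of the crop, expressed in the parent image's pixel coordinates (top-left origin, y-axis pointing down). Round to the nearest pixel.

Crop width = 1355 − 439 = 916 px; one third is 305.33 px.
Crop height = 455 − 125 = 330 px; one third is 110.00 px.
The lower-left point is one-third across and two-thirds down within the crop:
x = 439 + 1 × 305.33 ≈ 744; y = 125 + 2 × 110.00 ≈ 345.

x = 744 px, y = 345 px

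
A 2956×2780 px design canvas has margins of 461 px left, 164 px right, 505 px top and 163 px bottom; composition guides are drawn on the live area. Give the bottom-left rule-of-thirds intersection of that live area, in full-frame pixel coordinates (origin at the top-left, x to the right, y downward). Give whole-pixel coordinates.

Content width = 2956 − 461 − 164 = 2331 px; content height = 2780 − 505 − 163 = 2112 px.
Bottom-left is one-third across and two-thirds down within the live area.
x = 461 + 1 × 2331/3 = 461 + 777.00 ≈ 1238
y = 505 + 2 × 2112/3 = 505 + 1408.00 ≈ 1913

x = 1238 px, y = 1913 px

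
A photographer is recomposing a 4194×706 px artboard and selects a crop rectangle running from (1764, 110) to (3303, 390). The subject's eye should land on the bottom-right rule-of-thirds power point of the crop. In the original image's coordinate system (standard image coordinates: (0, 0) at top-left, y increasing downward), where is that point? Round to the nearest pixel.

Crop width = 3303 − 1764 = 1539 px; one third is 513.00 px.
Crop height = 390 − 110 = 280 px; one third is 93.33 px.
The bottom-right point is two-thirds across and two-thirds down within the crop:
x = 1764 + 2 × 513.00 ≈ 2790; y = 110 + 2 × 93.33 ≈ 297.

x = 2790 px, y = 297 px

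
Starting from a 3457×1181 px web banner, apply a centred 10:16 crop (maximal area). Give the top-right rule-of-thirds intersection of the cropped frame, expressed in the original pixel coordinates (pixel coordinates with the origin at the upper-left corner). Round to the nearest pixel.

(1852, 394)

3457/1181 > 10/16, so the 10:16 crop keeps the full height 1181 and trims width to 1181 × 10/16 = 738.12 px.
Left offset = (3457 − 738.12)/2 = 1359.44 px; top offset = 0.
Top-right is two-thirds across and one-third down within the crop:
x = 1359.44 + 2 × 738.12/3 ≈ 1852; y = 0.00 + 1 × 1181.00/3 ≈ 394.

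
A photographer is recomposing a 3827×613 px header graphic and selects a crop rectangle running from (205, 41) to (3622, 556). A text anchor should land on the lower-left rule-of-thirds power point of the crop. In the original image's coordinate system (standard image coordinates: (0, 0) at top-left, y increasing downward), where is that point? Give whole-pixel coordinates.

Crop width = 3622 − 205 = 3417 px; one third is 1139.00 px.
Crop height = 556 − 41 = 515 px; one third is 171.67 px.
The lower-left point is one-third across and two-thirds down within the crop:
x = 205 + 1 × 1139.00 ≈ 1344; y = 41 + 2 × 171.67 ≈ 384.

x = 1344 px, y = 384 px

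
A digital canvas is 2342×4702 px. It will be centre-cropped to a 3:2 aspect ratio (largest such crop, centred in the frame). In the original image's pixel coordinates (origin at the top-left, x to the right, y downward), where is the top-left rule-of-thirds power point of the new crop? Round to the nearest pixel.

2342/4702 < 3/2, so the 3:2 crop keeps the full width 2342 and trims height to 2342 × 2/3 = 1561.33 px.
Top offset = (4702 − 1561.33)/2 = 1570.33 px; left offset = 0.
Top-left is one-third across and one-third down within the crop:
x = 0.00 + 1 × 2342.00/3 ≈ 781; y = 1570.33 + 1 × 1561.33/3 ≈ 2091.

(781, 2091)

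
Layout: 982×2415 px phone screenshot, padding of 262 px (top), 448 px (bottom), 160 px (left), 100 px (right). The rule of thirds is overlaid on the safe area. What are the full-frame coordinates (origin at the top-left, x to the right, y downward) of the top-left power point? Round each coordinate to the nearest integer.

Content width = 982 − 160 − 100 = 722 px; content height = 2415 − 262 − 448 = 1705 px.
Top-left is one-third across and one-third down within the safe area.
x = 160 + 1 × 722/3 = 160 + 240.67 ≈ 401
y = 262 + 1 × 1705/3 = 262 + 568.33 ≈ 830

x = 401 px, y = 830 px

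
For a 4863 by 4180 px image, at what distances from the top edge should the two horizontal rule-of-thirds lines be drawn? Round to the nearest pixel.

4180 / 3 = 1393.33, so the horizontal lines sit at one and two thirds of 4180.

1393 px and 2787 px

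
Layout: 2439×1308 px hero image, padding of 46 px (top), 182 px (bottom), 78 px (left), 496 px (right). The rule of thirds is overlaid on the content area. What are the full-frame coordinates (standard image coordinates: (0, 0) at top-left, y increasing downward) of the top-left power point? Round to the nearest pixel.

x = 700 px, y = 406 px

Content width = 2439 − 78 − 496 = 1865 px; content height = 1308 − 46 − 182 = 1080 px.
Top-left is one-third across and one-third down within the content area.
x = 78 + 1 × 1865/3 = 78 + 621.67 ≈ 700
y = 46 + 1 × 1080/3 = 46 + 360.00 ≈ 406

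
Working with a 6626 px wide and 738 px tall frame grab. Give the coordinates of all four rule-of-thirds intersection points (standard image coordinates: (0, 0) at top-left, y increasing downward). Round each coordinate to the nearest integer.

(2209, 246), (4417, 246), (2209, 492), (4417, 492)

One third of 6626 is 2208.67; one third of 738 is 246.
Vertical third lines at x = 2209 and x = 4417; horizontal third lines at y = 246 and y = 492.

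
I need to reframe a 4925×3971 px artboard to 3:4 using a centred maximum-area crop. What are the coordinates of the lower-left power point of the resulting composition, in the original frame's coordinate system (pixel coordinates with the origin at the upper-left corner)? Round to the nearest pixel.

4925/3971 > 3/4, so the 3:4 crop keeps the full height 3971 and trims width to 3971 × 3/4 = 2978.25 px.
Left offset = (4925 − 2978.25)/2 = 973.38 px; top offset = 0.
Lower-left is one-third across and two-thirds down within the crop:
x = 973.38 + 1 × 2978.25/3 ≈ 1966; y = 0.00 + 2 × 3971.00/3 ≈ 2647.

x = 1966 px, y = 2647 px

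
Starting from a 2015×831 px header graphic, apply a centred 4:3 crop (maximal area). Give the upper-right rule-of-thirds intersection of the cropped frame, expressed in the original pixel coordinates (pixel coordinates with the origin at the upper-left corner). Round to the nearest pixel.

2015/831 > 4/3, so the 4:3 crop keeps the full height 831 and trims width to 831 × 4/3 = 1108.00 px.
Left offset = (2015 − 1108.00)/2 = 453.50 px; top offset = 0.
Upper-right is two-thirds across and one-third down within the crop:
x = 453.50 + 2 × 1108.00/3 ≈ 1192; y = 0.00 + 1 × 831.00/3 ≈ 277.

x = 1192 px, y = 277 px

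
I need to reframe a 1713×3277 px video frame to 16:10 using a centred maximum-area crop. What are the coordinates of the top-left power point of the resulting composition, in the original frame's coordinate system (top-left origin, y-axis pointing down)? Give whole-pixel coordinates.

1713/3277 < 16/10, so the 16:10 crop keeps the full width 1713 and trims height to 1713 × 10/16 = 1070.62 px.
Top offset = (3277 − 1070.62)/2 = 1103.19 px; left offset = 0.
Top-left is one-third across and one-third down within the crop:
x = 0.00 + 1 × 1713.00/3 ≈ 571; y = 1103.19 + 1 × 1070.62/3 ≈ 1460.

(571, 1460)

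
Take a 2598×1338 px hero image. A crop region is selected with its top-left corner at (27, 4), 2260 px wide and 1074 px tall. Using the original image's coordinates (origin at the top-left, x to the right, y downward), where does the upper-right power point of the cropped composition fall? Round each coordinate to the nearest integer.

One third of the crop width 2260 is 753.33 px.
One third of the crop height 1074 is 358.00 px.
The upper-right point is two-thirds across and one-third down within the crop:
x = 27 + 2 × 753.33 ≈ 1534; y = 4 + 1 × 358.00 ≈ 362.

x = 1534 px, y = 362 px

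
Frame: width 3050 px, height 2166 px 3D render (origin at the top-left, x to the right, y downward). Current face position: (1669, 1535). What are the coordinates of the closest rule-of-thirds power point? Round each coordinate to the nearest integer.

(2033, 1444)

Third lines: x ∈ {1017, 2033}, y ∈ {722, 1444}.
1669 is closer to x = 2033; 1535 is closer to y = 1444.
So the nearest intersection is the lower-right power point.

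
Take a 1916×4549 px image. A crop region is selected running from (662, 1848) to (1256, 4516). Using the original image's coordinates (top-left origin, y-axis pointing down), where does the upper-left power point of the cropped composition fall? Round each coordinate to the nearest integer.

x = 860 px, y = 2737 px

Crop width = 1256 − 662 = 594 px; one third is 198.00 px.
Crop height = 4516 − 1848 = 2668 px; one third is 889.33 px.
The upper-left point is one-third across and one-third down within the crop:
x = 662 + 1 × 198.00 ≈ 860; y = 1848 + 1 × 889.33 ≈ 2737.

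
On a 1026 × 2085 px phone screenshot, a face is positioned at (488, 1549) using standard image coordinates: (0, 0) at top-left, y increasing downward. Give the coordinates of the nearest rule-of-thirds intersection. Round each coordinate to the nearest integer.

Third lines: x ∈ {342, 684}, y ∈ {695, 1390}.
488 is closer to x = 342; 1549 is closer to y = 1390.
So the nearest intersection is the lower-left power point.

x = 342 px, y = 1390 px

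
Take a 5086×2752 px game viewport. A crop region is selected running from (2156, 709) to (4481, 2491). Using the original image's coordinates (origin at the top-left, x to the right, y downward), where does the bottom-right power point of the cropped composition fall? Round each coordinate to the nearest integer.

Crop width = 4481 − 2156 = 2325 px; one third is 775.00 px.
Crop height = 2491 − 709 = 1782 px; one third is 594.00 px.
The bottom-right point is two-thirds across and two-thirds down within the crop:
x = 2156 + 2 × 775.00 ≈ 3706; y = 709 + 2 × 594.00 ≈ 1897.

x = 3706 px, y = 1897 px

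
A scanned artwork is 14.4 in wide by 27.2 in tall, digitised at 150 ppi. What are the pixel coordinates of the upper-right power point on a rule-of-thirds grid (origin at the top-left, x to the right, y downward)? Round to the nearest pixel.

In pixels the canvas is 14.4 × 150 = 2160 wide and 27.2 × 150 = 4080 tall.
The upper-right point is two-thirds across and one-third down:
x = 2 × 2160/3 ≈ 1440; y = 1 × 4080/3 ≈ 1360.

(1440, 1360)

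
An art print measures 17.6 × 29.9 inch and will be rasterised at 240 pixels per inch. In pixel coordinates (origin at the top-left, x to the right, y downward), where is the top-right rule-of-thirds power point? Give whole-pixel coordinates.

In pixels the canvas is 17.6 × 240 = 4224 wide and 29.9 × 240 = 7176 tall.
The top-right point is two-thirds across and one-third down:
x = 2 × 4224/3 ≈ 2816; y = 1 × 7176/3 ≈ 2392.

x = 2816 px, y = 2392 px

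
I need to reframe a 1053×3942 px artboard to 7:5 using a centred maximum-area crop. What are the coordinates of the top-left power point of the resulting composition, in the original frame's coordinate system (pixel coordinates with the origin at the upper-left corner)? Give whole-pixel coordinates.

x = 351 px, y = 1846 px

1053/3942 < 7/5, so the 7:5 crop keeps the full width 1053 and trims height to 1053 × 5/7 = 752.14 px.
Top offset = (3942 − 752.14)/2 = 1594.93 px; left offset = 0.
Top-left is one-third across and one-third down within the crop:
x = 0.00 + 1 × 1053.00/3 ≈ 351; y = 1594.93 + 1 × 752.14/3 ≈ 1846.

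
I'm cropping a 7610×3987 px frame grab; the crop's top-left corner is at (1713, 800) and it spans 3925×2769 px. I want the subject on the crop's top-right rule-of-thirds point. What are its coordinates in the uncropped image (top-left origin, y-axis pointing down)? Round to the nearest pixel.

x = 4330 px, y = 1723 px

One third of the crop width 3925 is 1308.33 px.
One third of the crop height 2769 is 923.00 px.
The top-right point is two-thirds across and one-third down within the crop:
x = 1713 + 2 × 1308.33 ≈ 4330; y = 800 + 1 × 923.00 ≈ 1723.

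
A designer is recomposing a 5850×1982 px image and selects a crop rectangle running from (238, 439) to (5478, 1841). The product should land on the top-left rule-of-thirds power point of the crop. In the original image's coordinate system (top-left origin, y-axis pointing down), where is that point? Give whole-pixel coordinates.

Crop width = 5478 − 238 = 5240 px; one third is 1746.67 px.
Crop height = 1841 − 439 = 1402 px; one third is 467.33 px.
The top-left point is one-third across and one-third down within the crop:
x = 238 + 1 × 1746.67 ≈ 1985; y = 439 + 1 × 467.33 ≈ 906.

(1985, 906)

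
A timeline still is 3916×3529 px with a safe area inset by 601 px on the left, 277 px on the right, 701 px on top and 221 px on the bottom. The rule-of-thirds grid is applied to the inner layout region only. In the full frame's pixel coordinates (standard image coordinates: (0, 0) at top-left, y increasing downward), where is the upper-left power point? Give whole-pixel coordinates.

(1614, 1570)

Content width = 3916 − 601 − 277 = 3038 px; content height = 3529 − 701 − 221 = 2607 px.
Upper-left is one-third across and one-third down within the inner layout region.
x = 601 + 1 × 3038/3 = 601 + 1012.67 ≈ 1614
y = 701 + 1 × 2607/3 = 701 + 869.00 ≈ 1570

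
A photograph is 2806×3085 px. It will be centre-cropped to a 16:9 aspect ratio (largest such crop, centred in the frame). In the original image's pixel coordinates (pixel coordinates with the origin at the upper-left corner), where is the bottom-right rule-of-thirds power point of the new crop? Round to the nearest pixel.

x = 1871 px, y = 1806 px

2806/3085 < 16/9, so the 16:9 crop keeps the full width 2806 and trims height to 2806 × 9/16 = 1578.38 px.
Top offset = (3085 − 1578.38)/2 = 753.31 px; left offset = 0.
Bottom-right is two-thirds across and two-thirds down within the crop:
x = 0.00 + 2 × 2806.00/3 ≈ 1871; y = 753.31 + 2 × 1578.38/3 ≈ 1806.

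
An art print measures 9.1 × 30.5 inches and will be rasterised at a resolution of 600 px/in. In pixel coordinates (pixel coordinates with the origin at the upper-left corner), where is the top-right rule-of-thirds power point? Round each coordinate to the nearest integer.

(3640, 6100)

In pixels the canvas is 9.1 × 600 = 5460 wide and 30.5 × 600 = 18300 tall.
The top-right point is two-thirds across and one-third down:
x = 2 × 5460/3 ≈ 3640; y = 1 × 18300/3 ≈ 6100.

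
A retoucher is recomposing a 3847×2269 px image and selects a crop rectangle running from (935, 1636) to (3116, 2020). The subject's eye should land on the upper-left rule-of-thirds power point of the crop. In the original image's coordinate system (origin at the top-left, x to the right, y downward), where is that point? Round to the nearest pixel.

Crop width = 3116 − 935 = 2181 px; one third is 727.00 px.
Crop height = 2020 − 1636 = 384 px; one third is 128.00 px.
The upper-left point is one-third across and one-third down within the crop:
x = 935 + 1 × 727.00 ≈ 1662; y = 1636 + 1 × 128.00 ≈ 1764.

x = 1662 px, y = 1764 px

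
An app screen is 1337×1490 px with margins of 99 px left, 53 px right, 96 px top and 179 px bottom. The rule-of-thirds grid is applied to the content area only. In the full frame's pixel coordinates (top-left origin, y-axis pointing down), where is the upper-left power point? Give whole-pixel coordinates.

(494, 501)

Content width = 1337 − 99 − 53 = 1185 px; content height = 1490 − 96 − 179 = 1215 px.
Upper-left is one-third across and one-third down within the content area.
x = 99 + 1 × 1185/3 = 99 + 395.00 ≈ 494
y = 96 + 1 × 1215/3 = 96 + 405.00 ≈ 501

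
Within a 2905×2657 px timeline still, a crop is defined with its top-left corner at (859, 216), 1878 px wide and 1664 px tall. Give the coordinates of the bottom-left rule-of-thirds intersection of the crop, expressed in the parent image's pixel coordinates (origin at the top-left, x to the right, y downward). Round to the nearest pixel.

One third of the crop width 1878 is 626.00 px.
One third of the crop height 1664 is 554.67 px.
The bottom-left point is one-third across and two-thirds down within the crop:
x = 859 + 1 × 626.00 ≈ 1485; y = 216 + 2 × 554.67 ≈ 1325.

(1485, 1325)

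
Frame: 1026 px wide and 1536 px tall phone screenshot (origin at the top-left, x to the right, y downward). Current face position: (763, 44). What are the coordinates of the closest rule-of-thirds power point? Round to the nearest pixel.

x = 684 px, y = 512 px

Third lines: x ∈ {342, 684}, y ∈ {512, 1024}.
763 is closer to x = 684; 44 is closer to y = 512.
So the nearest intersection is the upper-right power point.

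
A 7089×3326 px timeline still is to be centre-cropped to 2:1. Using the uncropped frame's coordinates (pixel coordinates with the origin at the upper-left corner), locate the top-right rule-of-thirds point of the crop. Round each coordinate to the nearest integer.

7089/3326 > 2/1, so the 2:1 crop keeps the full height 3326 and trims width to 3326 × 2/1 = 6652.00 px.
Left offset = (7089 − 6652.00)/2 = 218.50 px; top offset = 0.
Top-right is two-thirds across and one-third down within the crop:
x = 218.50 + 2 × 6652.00/3 ≈ 4653; y = 0.00 + 1 × 3326.00/3 ≈ 1109.

x = 4653 px, y = 1109 px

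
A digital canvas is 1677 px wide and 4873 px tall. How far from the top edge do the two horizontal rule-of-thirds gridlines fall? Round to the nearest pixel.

1624 px and 3249 px

4873 / 3 = 1624.33, so the horizontal lines sit at one and two thirds of 4873.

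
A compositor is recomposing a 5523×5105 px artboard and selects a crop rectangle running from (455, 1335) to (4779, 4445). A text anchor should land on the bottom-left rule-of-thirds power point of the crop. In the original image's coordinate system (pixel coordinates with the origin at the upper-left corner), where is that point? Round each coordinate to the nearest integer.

(1896, 3408)

Crop width = 4779 − 455 = 4324 px; one third is 1441.33 px.
Crop height = 4445 − 1335 = 3110 px; one third is 1036.67 px.
The bottom-left point is one-third across and two-thirds down within the crop:
x = 455 + 1 × 1441.33 ≈ 1896; y = 1335 + 2 × 1036.67 ≈ 3408.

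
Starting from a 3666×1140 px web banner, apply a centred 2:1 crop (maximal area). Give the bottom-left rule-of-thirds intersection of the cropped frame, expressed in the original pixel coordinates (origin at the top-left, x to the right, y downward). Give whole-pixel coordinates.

x = 1453 px, y = 760 px

3666/1140 > 2/1, so the 2:1 crop keeps the full height 1140 and trims width to 1140 × 2/1 = 2280.00 px.
Left offset = (3666 − 2280.00)/2 = 693.00 px; top offset = 0.
Bottom-left is one-third across and two-thirds down within the crop:
x = 693.00 + 1 × 2280.00/3 ≈ 1453; y = 0.00 + 2 × 1140.00/3 ≈ 760.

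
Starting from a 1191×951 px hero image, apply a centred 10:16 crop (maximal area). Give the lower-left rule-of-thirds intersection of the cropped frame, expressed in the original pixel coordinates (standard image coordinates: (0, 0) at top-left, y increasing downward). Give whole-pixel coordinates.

1191/951 > 10/16, so the 10:16 crop keeps the full height 951 and trims width to 951 × 10/16 = 594.38 px.
Left offset = (1191 − 594.38)/2 = 298.31 px; top offset = 0.
Lower-left is one-third across and two-thirds down within the crop:
x = 298.31 + 1 × 594.38/3 ≈ 496; y = 0.00 + 2 × 951.00/3 ≈ 634.

(496, 634)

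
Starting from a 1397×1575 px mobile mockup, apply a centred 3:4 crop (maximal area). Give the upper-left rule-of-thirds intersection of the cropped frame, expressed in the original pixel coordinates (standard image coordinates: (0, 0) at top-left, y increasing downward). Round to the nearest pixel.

1397/1575 > 3/4, so the 3:4 crop keeps the full height 1575 and trims width to 1575 × 3/4 = 1181.25 px.
Left offset = (1397 − 1181.25)/2 = 107.88 px; top offset = 0.
Upper-left is one-third across and one-third down within the crop:
x = 107.88 + 1 × 1181.25/3 ≈ 502; y = 0.00 + 1 × 1575.00/3 ≈ 525.

x = 502 px, y = 525 px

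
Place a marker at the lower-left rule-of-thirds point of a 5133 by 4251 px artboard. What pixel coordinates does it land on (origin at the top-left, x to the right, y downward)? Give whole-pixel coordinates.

The lower-left point sits one-third of the way across and two-thirds of the way down.
x = 1 × 5133/3 ≈ 1711; y = 2 × 4251/3 ≈ 2834.

x = 1711 px, y = 2834 px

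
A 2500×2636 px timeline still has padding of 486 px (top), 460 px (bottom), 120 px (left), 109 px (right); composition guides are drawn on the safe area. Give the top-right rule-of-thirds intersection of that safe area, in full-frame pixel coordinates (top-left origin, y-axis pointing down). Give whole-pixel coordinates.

Content width = 2500 − 120 − 109 = 2271 px; content height = 2636 − 486 − 460 = 1690 px.
Top-right is two-thirds across and one-third down within the safe area.
x = 120 + 2 × 2271/3 = 120 + 1514.00 ≈ 1634
y = 486 + 1 × 1690/3 = 486 + 563.33 ≈ 1049

(1634, 1049)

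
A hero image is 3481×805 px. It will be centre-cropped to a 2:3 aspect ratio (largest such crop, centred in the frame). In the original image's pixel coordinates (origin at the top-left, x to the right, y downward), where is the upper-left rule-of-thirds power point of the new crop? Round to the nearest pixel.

3481/805 > 2/3, so the 2:3 crop keeps the full height 805 and trims width to 805 × 2/3 = 536.67 px.
Left offset = (3481 − 536.67)/2 = 1472.17 px; top offset = 0.
Upper-left is one-third across and one-third down within the crop:
x = 1472.17 + 1 × 536.67/3 ≈ 1651; y = 0.00 + 1 × 805.00/3 ≈ 268.

(1651, 268)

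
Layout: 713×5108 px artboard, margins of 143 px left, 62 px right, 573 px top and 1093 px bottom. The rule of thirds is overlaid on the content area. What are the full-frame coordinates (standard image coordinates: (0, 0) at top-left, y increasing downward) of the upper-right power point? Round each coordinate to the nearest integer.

(482, 1720)

Content width = 713 − 143 − 62 = 508 px; content height = 5108 − 573 − 1093 = 3442 px.
Upper-right is two-thirds across and one-third down within the content area.
x = 143 + 2 × 508/3 = 143 + 338.67 ≈ 482
y = 573 + 1 × 3442/3 = 573 + 1147.33 ≈ 1720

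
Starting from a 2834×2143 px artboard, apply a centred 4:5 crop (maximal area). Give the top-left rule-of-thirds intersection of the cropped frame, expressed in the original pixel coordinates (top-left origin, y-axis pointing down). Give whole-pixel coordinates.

x = 1131 px, y = 714 px

2834/2143 > 4/5, so the 4:5 crop keeps the full height 2143 and trims width to 2143 × 4/5 = 1714.40 px.
Left offset = (2834 − 1714.40)/2 = 559.80 px; top offset = 0.
Top-left is one-third across and one-third down within the crop:
x = 559.80 + 1 × 1714.40/3 ≈ 1131; y = 0.00 + 1 × 2143.00/3 ≈ 714.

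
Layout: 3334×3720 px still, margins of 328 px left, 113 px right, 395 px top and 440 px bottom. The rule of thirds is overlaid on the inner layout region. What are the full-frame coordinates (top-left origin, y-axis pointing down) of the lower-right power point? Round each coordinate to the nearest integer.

x = 2257 px, y = 2318 px

Content width = 3334 − 328 − 113 = 2893 px; content height = 3720 − 395 − 440 = 2885 px.
Lower-right is two-thirds across and two-thirds down within the inner layout region.
x = 328 + 2 × 2893/3 = 328 + 1928.67 ≈ 2257
y = 395 + 2 × 2885/3 = 395 + 1923.33 ≈ 2318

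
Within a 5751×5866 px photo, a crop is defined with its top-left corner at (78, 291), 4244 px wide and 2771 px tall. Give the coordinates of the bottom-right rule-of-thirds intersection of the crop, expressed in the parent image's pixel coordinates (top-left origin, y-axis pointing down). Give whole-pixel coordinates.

One third of the crop width 4244 is 1414.67 px.
One third of the crop height 2771 is 923.67 px.
The bottom-right point is two-thirds across and two-thirds down within the crop:
x = 78 + 2 × 1414.67 ≈ 2907; y = 291 + 2 × 923.67 ≈ 2138.

x = 2907 px, y = 2138 px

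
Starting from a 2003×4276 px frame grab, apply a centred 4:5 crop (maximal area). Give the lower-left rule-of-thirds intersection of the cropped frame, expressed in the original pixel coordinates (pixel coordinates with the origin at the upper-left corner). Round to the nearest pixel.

x = 668 px, y = 2555 px

2003/4276 < 4/5, so the 4:5 crop keeps the full width 2003 and trims height to 2003 × 5/4 = 2503.75 px.
Top offset = (4276 − 2503.75)/2 = 886.12 px; left offset = 0.
Lower-left is one-third across and two-thirds down within the crop:
x = 0.00 + 1 × 2003.00/3 ≈ 668; y = 886.12 + 2 × 2503.75/3 ≈ 2555.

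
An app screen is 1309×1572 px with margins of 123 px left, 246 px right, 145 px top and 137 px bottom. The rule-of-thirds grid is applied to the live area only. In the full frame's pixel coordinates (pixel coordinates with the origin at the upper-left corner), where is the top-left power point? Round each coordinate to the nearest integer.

Content width = 1309 − 123 − 246 = 940 px; content height = 1572 − 145 − 137 = 1290 px.
Top-left is one-third across and one-third down within the live area.
x = 123 + 1 × 940/3 = 123 + 313.33 ≈ 436
y = 145 + 1 × 1290/3 = 145 + 430.00 ≈ 575

x = 436 px, y = 575 px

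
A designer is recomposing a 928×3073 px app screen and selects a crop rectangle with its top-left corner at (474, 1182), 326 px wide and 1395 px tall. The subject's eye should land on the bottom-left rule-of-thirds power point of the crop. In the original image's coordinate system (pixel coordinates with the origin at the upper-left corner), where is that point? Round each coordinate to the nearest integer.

(583, 2112)

One third of the crop width 326 is 108.67 px.
One third of the crop height 1395 is 465.00 px.
The bottom-left point is one-third across and two-thirds down within the crop:
x = 474 + 1 × 108.67 ≈ 583; y = 1182 + 2 × 465.00 ≈ 2112.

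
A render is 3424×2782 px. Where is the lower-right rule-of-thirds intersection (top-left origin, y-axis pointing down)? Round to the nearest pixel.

x = 2283 px, y = 1855 px

The lower-right point sits two-thirds of the way across and two-thirds of the way down.
x = 2 × 3424/3 ≈ 2283; y = 2 × 2782/3 ≈ 1855.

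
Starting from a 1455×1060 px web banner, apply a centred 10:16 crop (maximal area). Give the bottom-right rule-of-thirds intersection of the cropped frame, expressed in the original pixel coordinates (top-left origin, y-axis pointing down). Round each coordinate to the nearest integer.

x = 838 px, y = 707 px

1455/1060 > 10/16, so the 10:16 crop keeps the full height 1060 and trims width to 1060 × 10/16 = 662.50 px.
Left offset = (1455 − 662.50)/2 = 396.25 px; top offset = 0.
Bottom-right is two-thirds across and two-thirds down within the crop:
x = 396.25 + 2 × 662.50/3 ≈ 838; y = 0.00 + 2 × 1060.00/3 ≈ 707.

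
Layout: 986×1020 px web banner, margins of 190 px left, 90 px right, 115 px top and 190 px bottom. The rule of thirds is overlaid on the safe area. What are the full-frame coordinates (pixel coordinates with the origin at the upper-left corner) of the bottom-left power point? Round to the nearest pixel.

Content width = 986 − 190 − 90 = 706 px; content height = 1020 − 115 − 190 = 715 px.
Bottom-left is one-third across and two-thirds down within the safe area.
x = 190 + 1 × 706/3 = 190 + 235.33 ≈ 425
y = 115 + 2 × 715/3 = 115 + 476.67 ≈ 592

(425, 592)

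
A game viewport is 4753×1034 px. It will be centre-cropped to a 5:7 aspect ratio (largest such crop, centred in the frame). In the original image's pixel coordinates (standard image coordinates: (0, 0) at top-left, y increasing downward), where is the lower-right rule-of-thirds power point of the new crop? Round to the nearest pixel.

(2500, 689)

4753/1034 > 5/7, so the 5:7 crop keeps the full height 1034 and trims width to 1034 × 5/7 = 738.57 px.
Left offset = (4753 − 738.57)/2 = 2007.21 px; top offset = 0.
Lower-right is two-thirds across and two-thirds down within the crop:
x = 2007.21 + 2 × 738.57/3 ≈ 2500; y = 0.00 + 2 × 1034.00/3 ≈ 689.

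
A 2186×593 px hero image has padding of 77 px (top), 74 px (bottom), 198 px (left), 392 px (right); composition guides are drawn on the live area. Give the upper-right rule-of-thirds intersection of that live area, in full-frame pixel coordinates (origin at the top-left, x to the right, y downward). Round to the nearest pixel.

Content width = 2186 − 198 − 392 = 1596 px; content height = 593 − 77 − 74 = 442 px.
Upper-right is two-thirds across and one-third down within the live area.
x = 198 + 2 × 1596/3 = 198 + 1064.00 ≈ 1262
y = 77 + 1 × 442/3 = 77 + 147.33 ≈ 224

x = 1262 px, y = 224 px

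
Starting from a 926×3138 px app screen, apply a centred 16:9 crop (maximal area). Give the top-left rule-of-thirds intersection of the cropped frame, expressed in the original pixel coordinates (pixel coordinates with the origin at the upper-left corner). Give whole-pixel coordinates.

(309, 1482)

926/3138 < 16/9, so the 16:9 crop keeps the full width 926 and trims height to 926 × 9/16 = 520.88 px.
Top offset = (3138 − 520.88)/2 = 1308.56 px; left offset = 0.
Top-left is one-third across and one-third down within the crop:
x = 0.00 + 1 × 926.00/3 ≈ 309; y = 1308.56 + 1 × 520.88/3 ≈ 1482.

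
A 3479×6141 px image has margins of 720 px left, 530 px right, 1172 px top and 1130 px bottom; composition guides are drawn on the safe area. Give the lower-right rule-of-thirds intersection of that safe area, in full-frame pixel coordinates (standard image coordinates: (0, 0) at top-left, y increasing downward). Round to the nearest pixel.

Content width = 3479 − 720 − 530 = 2229 px; content height = 6141 − 1172 − 1130 = 3839 px.
Lower-right is two-thirds across and two-thirds down within the safe area.
x = 720 + 2 × 2229/3 = 720 + 1486.00 ≈ 2206
y = 1172 + 2 × 3839/3 = 1172 + 2559.33 ≈ 3731

x = 2206 px, y = 3731 px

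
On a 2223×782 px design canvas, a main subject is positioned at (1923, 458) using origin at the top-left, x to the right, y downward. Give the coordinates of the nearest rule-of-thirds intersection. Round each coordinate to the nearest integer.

Third lines: x ∈ {741, 1482}, y ∈ {261, 521}.
1923 is closer to x = 1482; 458 is closer to y = 521.
So the nearest intersection is the lower-right power point.

(1482, 521)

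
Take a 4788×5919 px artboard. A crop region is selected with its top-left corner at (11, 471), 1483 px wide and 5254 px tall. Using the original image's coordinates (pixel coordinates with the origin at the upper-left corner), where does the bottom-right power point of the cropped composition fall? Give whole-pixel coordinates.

One third of the crop width 1483 is 494.33 px.
One third of the crop height 5254 is 1751.33 px.
The bottom-right point is two-thirds across and two-thirds down within the crop:
x = 11 + 2 × 494.33 ≈ 1000; y = 471 + 2 × 1751.33 ≈ 3974.

x = 1000 px, y = 3974 px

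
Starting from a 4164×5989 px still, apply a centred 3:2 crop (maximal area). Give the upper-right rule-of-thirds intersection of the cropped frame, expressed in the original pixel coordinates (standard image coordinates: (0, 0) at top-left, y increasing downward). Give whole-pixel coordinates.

4164/5989 < 3/2, so the 3:2 crop keeps the full width 4164 and trims height to 4164 × 2/3 = 2776.00 px.
Top offset = (5989 − 2776.00)/2 = 1606.50 px; left offset = 0.
Upper-right is two-thirds across and one-third down within the crop:
x = 0.00 + 2 × 4164.00/3 ≈ 2776; y = 1606.50 + 1 × 2776.00/3 ≈ 2532.

x = 2776 px, y = 2532 px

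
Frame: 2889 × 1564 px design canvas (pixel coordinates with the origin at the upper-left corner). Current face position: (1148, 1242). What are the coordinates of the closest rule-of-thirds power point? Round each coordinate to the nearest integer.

Third lines: x ∈ {963, 1926}, y ∈ {521, 1043}.
1148 is closer to x = 963; 1242 is closer to y = 1043.
So the nearest intersection is the lower-left power point.

(963, 1043)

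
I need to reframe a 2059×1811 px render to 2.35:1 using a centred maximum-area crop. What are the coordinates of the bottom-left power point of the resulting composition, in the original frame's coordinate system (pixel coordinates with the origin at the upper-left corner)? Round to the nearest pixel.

(686, 1052)

2059/1811 < 2.35/1, so the 2.35:1 crop keeps the full width 2059 and trims height to 2059 × 1/2.35 = 876.17 px.
Top offset = (1811 − 876.17)/2 = 467.41 px; left offset = 0.
Bottom-left is one-third across and two-thirds down within the crop:
x = 0.00 + 1 × 2059.00/3 ≈ 686; y = 467.41 + 2 × 876.17/3 ≈ 1052.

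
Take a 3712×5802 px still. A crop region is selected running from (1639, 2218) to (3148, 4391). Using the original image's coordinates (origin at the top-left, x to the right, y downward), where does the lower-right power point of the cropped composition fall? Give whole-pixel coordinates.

(2645, 3667)

Crop width = 3148 − 1639 = 1509 px; one third is 503.00 px.
Crop height = 4391 − 2218 = 2173 px; one third is 724.33 px.
The lower-right point is two-thirds across and two-thirds down within the crop:
x = 1639 + 2 × 503.00 ≈ 2645; y = 2218 + 2 × 724.33 ≈ 3667.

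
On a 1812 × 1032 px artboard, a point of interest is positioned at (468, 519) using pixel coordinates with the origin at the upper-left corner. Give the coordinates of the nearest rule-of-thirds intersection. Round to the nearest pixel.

Third lines: x ∈ {604, 1208}, y ∈ {344, 688}.
468 is closer to x = 604; 519 is closer to y = 688.
So the nearest intersection is the lower-left power point.

(604, 688)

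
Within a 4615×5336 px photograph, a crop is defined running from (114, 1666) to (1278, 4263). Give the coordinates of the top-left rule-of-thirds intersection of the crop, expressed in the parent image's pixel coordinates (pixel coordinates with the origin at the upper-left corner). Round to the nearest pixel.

Crop width = 1278 − 114 = 1164 px; one third is 388.00 px.
Crop height = 4263 − 1666 = 2597 px; one third is 865.67 px.
The top-left point is one-third across and one-third down within the crop:
x = 114 + 1 × 388.00 ≈ 502; y = 1666 + 1 × 865.67 ≈ 2532.

(502, 2532)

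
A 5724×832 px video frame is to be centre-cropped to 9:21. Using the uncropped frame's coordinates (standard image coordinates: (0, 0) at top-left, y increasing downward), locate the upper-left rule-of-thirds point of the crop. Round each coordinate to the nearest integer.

5724/832 > 9/21, so the 9:21 crop keeps the full height 832 and trims width to 832 × 9/21 = 356.57 px.
Left offset = (5724 − 356.57)/2 = 2683.71 px; top offset = 0.
Upper-left is one-third across and one-third down within the crop:
x = 2683.71 + 1 × 356.57/3 ≈ 2803; y = 0.00 + 1 × 832.00/3 ≈ 277.

(2803, 277)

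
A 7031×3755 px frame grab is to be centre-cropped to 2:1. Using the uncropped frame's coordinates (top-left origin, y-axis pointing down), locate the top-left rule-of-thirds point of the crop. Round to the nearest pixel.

7031/3755 < 2/1, so the 2:1 crop keeps the full width 7031 and trims height to 7031 × 1/2 = 3515.50 px.
Top offset = (3755 − 3515.50)/2 = 119.75 px; left offset = 0.
Top-left is one-third across and one-third down within the crop:
x = 0.00 + 1 × 7031.00/3 ≈ 2344; y = 119.75 + 1 × 3515.50/3 ≈ 1292.

x = 2344 px, y = 1292 px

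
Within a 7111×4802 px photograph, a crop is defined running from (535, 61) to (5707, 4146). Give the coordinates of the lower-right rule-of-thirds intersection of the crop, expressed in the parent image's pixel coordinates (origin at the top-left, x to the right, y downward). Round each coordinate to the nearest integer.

x = 3983 px, y = 2784 px

Crop width = 5707 − 535 = 5172 px; one third is 1724.00 px.
Crop height = 4146 − 61 = 4085 px; one third is 1361.67 px.
The lower-right point is two-thirds across and two-thirds down within the crop:
x = 535 + 2 × 1724.00 ≈ 3983; y = 61 + 2 × 1361.67 ≈ 2784.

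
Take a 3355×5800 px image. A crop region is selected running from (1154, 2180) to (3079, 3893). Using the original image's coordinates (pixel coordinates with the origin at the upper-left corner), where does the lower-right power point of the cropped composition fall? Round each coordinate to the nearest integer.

Crop width = 3079 − 1154 = 1925 px; one third is 641.67 px.
Crop height = 3893 − 2180 = 1713 px; one third is 571.00 px.
The lower-right point is two-thirds across and two-thirds down within the crop:
x = 1154 + 2 × 641.67 ≈ 2437; y = 2180 + 2 × 571.00 ≈ 3322.

(2437, 3322)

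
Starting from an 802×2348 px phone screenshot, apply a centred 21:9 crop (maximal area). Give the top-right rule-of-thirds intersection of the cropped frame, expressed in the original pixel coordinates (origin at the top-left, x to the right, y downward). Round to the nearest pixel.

802/2348 < 21/9, so the 21:9 crop keeps the full width 802 and trims height to 802 × 9/21 = 343.71 px.
Top offset = (2348 − 343.71)/2 = 1002.14 px; left offset = 0.
Top-right is two-thirds across and one-third down within the crop:
x = 0.00 + 2 × 802.00/3 ≈ 535; y = 1002.14 + 1 × 343.71/3 ≈ 1117.

(535, 1117)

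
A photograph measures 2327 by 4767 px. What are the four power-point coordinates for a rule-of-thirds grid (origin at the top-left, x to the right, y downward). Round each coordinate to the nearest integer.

One third of 2327 is 775.67; one third of 4767 is 1589.
Vertical third lines at x = 776 and x = 1551; horizontal third lines at y = 1589 and y = 3178.

(776, 1589), (1551, 1589), (776, 3178), (1551, 3178)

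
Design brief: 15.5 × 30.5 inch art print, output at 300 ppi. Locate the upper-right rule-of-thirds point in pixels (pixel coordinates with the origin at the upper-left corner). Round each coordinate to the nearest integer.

In pixels the canvas is 15.5 × 300 = 4650 wide and 30.5 × 300 = 9150 tall.
The upper-right point is two-thirds across and one-third down:
x = 2 × 4650/3 ≈ 3100; y = 1 × 9150/3 ≈ 3050.

(3100, 3050)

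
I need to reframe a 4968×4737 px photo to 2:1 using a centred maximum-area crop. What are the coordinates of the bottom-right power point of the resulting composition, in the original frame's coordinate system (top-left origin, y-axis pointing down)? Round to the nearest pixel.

4968/4737 < 2/1, so the 2:1 crop keeps the full width 4968 and trims height to 4968 × 1/2 = 2484.00 px.
Top offset = (4737 − 2484.00)/2 = 1126.50 px; left offset = 0.
Bottom-right is two-thirds across and two-thirds down within the crop:
x = 0.00 + 2 × 4968.00/3 ≈ 3312; y = 1126.50 + 2 × 2484.00/3 ≈ 2783.

x = 3312 px, y = 2783 px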